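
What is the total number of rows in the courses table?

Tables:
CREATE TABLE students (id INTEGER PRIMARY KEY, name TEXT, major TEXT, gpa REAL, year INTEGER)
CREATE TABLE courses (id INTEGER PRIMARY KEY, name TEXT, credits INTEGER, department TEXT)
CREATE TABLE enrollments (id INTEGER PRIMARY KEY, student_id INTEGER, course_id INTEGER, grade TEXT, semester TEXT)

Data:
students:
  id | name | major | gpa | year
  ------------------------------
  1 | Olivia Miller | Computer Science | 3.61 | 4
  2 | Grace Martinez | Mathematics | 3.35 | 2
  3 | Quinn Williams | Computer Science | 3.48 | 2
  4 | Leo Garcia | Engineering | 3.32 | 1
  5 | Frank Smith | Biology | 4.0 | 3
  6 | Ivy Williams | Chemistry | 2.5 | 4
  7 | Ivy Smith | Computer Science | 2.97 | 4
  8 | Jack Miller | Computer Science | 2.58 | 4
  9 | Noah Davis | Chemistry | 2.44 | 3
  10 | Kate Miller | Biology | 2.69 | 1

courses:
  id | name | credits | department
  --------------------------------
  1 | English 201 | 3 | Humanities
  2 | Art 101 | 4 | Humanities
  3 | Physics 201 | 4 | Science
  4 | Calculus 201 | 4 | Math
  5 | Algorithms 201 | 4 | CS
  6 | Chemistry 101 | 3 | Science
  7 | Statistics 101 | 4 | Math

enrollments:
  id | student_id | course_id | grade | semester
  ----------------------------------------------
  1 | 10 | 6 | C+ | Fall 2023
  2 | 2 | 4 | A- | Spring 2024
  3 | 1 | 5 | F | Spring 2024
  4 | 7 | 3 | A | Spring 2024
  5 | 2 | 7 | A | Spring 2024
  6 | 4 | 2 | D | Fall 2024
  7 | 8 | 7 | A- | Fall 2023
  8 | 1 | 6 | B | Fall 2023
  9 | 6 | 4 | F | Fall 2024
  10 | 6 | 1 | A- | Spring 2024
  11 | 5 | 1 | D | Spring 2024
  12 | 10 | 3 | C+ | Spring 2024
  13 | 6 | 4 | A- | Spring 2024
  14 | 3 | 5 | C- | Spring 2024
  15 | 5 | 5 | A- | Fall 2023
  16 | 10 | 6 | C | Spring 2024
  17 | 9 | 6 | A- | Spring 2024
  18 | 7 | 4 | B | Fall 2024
SELECT COUNT(*) FROM courses

Execution result:
7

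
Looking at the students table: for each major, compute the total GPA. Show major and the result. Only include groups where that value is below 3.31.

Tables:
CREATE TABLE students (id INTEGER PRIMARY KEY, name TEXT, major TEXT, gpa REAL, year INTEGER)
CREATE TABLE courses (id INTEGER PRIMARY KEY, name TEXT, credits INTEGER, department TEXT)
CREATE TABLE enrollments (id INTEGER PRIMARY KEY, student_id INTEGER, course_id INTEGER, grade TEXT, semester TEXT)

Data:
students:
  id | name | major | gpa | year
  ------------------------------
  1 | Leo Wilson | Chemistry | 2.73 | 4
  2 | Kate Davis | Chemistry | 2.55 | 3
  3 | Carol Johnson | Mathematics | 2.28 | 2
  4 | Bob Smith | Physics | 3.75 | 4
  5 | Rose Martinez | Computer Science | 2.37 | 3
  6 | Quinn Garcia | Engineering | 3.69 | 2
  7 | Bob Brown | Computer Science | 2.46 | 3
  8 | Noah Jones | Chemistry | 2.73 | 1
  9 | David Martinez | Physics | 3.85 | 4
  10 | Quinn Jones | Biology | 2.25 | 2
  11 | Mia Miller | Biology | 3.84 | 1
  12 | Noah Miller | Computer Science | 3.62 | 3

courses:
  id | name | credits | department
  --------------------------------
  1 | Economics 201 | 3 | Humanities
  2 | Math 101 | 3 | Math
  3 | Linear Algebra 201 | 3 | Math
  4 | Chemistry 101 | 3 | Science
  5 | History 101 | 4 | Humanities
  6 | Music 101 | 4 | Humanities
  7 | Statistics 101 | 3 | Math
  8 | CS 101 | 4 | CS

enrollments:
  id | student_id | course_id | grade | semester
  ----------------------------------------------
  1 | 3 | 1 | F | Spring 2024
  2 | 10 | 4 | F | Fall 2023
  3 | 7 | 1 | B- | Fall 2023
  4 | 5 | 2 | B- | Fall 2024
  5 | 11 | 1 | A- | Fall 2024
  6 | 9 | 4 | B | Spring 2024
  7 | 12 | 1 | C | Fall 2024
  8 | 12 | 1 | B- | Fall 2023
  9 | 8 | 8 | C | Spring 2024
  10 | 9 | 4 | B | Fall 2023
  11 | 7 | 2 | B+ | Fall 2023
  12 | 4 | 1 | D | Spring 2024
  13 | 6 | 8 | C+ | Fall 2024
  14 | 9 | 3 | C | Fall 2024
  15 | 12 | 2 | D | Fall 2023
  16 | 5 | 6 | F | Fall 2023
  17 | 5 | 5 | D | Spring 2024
SELECT major, SUM(gpa) AS sum_gpa FROM students GROUP BY major HAVING SUM(gpa) < 3.31

Execution result:
major | sum_gpa
Mathematics | 2.28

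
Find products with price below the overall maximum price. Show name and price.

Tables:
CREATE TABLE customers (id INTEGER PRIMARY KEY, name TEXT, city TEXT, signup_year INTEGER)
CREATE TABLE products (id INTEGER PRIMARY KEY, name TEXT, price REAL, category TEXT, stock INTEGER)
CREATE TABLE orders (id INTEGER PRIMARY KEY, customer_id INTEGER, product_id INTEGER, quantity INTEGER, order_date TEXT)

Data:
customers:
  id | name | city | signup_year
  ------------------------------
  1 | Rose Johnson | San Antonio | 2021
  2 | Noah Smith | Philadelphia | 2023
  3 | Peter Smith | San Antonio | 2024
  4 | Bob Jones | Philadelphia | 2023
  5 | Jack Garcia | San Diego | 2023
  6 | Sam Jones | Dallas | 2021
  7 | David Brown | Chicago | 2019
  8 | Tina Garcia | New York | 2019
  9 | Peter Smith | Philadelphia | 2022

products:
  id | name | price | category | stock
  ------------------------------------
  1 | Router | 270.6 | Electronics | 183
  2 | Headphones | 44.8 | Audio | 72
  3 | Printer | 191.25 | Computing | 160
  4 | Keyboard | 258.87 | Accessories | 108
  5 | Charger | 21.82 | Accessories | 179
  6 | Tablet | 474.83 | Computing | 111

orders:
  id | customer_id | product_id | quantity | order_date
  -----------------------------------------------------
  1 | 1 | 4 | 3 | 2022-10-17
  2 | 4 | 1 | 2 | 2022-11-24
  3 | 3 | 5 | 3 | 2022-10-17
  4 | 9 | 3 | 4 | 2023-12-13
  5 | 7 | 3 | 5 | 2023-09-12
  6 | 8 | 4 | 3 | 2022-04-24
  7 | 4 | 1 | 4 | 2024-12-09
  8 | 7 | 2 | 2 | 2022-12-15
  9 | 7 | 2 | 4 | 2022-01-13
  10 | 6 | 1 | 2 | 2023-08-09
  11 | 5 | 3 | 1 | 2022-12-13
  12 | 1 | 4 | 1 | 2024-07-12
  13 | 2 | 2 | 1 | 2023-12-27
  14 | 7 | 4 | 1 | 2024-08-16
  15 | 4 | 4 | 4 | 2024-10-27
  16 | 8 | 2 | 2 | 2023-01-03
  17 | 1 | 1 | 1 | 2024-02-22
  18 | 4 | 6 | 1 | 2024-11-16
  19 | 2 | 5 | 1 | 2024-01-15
SELECT name, price FROM products WHERE price < (SELECT MAX(price) FROM products)

Execution result:
name | price
Router | 270.60
Headphones | 44.80
Printer | 191.25
Keyboard | 258.87
Charger | 21.82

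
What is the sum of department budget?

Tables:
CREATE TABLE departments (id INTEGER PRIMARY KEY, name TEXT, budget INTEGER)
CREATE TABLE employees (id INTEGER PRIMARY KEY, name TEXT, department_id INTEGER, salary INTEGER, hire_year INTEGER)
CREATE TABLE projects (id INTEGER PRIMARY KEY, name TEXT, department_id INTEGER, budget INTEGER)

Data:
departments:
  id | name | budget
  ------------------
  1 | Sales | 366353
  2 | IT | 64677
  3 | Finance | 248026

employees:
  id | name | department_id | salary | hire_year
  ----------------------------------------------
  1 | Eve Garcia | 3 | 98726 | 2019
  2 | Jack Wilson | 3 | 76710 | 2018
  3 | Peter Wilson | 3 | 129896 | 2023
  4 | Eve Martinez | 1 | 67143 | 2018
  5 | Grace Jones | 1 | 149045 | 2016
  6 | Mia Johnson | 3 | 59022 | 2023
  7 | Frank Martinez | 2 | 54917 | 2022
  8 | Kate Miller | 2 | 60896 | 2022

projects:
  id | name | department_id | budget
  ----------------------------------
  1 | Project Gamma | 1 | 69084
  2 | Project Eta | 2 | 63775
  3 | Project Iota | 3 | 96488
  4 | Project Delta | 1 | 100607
SELECT SUM(budget) FROM departments

Execution result:
679056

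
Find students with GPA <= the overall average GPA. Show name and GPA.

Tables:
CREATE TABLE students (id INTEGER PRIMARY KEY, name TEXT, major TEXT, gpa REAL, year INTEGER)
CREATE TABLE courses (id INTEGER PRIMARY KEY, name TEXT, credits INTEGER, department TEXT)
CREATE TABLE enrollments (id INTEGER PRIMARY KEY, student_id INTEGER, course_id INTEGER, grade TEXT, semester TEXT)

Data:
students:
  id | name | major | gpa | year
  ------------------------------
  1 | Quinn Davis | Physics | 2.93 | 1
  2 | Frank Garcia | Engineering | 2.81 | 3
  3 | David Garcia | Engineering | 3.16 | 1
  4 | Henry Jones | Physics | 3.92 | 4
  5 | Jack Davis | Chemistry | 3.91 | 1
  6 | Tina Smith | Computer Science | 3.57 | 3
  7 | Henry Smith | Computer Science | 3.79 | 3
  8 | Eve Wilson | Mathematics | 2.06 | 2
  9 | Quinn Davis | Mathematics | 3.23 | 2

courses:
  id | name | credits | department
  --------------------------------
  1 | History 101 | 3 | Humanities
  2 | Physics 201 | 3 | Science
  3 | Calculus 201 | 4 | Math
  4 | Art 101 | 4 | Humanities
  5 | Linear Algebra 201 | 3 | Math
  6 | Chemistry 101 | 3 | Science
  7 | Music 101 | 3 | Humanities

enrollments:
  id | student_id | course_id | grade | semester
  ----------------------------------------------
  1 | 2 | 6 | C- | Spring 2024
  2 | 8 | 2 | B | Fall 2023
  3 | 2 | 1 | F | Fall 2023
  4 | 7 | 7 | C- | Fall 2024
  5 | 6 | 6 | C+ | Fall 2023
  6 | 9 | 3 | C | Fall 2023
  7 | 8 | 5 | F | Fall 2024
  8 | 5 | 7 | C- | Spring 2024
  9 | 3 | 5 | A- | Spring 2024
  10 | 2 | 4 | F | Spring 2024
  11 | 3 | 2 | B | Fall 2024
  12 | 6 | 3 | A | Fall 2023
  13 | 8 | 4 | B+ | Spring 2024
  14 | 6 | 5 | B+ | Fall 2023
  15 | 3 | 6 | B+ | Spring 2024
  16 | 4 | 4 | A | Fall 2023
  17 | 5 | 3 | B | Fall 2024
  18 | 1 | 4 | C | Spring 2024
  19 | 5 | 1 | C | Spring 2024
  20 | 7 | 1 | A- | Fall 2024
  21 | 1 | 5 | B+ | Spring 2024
SELECT name, gpa FROM students WHERE gpa <= (SELECT AVG(gpa) FROM students)

Execution result:
name | gpa
Quinn Davis | 2.93
Frank Garcia | 2.81
David Garcia | 3.16
Eve Wilson | 2.06
Quinn Davis | 3.23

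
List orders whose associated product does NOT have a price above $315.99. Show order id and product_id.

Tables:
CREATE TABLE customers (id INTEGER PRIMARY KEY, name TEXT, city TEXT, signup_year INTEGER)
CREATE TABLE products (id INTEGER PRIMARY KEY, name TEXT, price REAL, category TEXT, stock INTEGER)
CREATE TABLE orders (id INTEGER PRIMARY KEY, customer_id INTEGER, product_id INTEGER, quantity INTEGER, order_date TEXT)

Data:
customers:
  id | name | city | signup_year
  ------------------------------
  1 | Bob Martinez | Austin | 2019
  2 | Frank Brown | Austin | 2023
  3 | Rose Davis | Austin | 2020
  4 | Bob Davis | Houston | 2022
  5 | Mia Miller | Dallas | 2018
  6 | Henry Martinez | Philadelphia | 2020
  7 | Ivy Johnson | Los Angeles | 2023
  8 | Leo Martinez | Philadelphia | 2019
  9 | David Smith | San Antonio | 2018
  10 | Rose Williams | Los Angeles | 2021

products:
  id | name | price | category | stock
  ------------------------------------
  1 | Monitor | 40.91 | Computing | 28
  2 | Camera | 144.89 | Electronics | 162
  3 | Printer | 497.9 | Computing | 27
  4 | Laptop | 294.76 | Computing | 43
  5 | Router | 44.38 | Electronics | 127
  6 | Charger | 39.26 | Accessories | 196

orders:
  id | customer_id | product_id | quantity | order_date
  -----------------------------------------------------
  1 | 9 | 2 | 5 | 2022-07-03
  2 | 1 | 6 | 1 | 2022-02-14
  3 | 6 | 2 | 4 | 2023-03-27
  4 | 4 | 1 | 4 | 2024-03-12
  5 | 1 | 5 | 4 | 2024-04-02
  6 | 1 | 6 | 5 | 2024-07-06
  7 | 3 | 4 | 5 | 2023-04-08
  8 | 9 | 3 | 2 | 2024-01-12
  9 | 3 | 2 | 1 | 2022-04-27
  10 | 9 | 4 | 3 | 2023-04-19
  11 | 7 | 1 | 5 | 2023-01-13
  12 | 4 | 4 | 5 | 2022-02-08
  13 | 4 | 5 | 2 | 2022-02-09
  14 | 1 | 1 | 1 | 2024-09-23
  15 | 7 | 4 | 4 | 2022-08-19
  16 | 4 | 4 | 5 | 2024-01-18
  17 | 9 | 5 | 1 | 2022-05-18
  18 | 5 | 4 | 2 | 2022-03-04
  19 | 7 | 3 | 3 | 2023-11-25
SELECT id, product_id FROM orders WHERE product_id NOT IN (SELECT id FROM products WHERE price > 315.99)

Execution result:
id | product_id
1 | 2
2 | 6
3 | 2
4 | 1
5 | 5
6 | 6
7 | 4
9 | 2
10 | 4
11 | 1
12 | 4
13 | 5
14 | 1
15 | 4
16 | 4
17 | 5
18 | 4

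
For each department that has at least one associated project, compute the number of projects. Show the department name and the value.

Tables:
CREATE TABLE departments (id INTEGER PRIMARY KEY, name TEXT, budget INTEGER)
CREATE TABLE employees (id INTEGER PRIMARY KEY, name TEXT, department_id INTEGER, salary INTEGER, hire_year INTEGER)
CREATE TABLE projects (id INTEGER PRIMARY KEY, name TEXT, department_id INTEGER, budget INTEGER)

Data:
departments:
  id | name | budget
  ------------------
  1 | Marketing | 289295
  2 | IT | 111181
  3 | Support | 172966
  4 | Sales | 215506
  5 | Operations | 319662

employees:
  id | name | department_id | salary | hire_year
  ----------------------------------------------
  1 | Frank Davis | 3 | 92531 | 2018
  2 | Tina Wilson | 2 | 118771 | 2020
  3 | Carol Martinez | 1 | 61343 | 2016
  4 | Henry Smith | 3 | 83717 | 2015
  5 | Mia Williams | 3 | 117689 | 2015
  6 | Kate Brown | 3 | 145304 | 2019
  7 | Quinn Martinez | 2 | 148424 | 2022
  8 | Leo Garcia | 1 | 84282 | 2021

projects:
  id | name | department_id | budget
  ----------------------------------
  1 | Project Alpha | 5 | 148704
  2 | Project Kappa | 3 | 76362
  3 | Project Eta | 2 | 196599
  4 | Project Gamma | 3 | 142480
SELECT p.name, COUNT(*) AS n FROM projects c JOIN departments p ON c.department_id = p.id GROUP BY p.id, p.name

Execution result:
name | n
IT | 1
Support | 2
Operations | 1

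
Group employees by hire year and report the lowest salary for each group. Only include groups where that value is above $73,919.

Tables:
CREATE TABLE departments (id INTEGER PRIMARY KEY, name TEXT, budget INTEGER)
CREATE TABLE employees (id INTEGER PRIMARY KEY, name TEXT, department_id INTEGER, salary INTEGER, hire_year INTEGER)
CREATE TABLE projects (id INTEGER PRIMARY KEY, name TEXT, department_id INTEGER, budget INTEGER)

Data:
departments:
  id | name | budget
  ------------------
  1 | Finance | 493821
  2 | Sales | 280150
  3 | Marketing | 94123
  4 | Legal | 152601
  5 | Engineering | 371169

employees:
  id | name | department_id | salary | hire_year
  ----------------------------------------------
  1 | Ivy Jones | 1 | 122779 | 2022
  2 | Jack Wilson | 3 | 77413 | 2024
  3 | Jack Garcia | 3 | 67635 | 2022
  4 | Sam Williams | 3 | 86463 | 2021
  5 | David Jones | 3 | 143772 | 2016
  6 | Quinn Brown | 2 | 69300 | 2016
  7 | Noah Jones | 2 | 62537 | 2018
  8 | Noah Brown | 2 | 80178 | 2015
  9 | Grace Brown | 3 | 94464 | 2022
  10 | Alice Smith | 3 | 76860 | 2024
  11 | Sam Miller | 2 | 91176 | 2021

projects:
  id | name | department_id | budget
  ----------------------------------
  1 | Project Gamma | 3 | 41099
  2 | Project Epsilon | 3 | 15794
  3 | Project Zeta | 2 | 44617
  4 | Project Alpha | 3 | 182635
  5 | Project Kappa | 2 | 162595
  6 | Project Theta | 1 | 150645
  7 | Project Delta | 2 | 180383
SELECT hire_year, MIN(salary) AS min_salary FROM employees GROUP BY hire_year HAVING MIN(salary) > 73919

Execution result:
hire_year | min_salary
2015 | 80178
2021 | 86463
2024 | 76860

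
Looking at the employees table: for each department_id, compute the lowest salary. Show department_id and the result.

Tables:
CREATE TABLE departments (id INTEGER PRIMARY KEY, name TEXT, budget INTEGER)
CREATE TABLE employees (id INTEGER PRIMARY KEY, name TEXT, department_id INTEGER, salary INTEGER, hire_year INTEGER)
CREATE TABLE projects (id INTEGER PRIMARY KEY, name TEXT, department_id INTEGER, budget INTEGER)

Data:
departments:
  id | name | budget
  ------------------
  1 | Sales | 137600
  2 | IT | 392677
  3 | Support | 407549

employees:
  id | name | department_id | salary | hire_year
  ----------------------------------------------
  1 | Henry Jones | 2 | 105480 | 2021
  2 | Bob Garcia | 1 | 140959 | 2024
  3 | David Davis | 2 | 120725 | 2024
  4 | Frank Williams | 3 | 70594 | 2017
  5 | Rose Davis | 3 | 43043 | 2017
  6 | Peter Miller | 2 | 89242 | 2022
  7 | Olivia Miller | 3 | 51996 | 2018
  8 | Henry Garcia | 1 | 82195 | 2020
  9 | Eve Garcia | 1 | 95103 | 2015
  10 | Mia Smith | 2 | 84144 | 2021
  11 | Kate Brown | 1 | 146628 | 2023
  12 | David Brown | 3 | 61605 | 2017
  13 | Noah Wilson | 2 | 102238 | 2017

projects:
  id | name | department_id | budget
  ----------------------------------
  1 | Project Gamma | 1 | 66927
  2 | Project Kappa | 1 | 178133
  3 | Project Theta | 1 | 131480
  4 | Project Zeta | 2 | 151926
SELECT department_id, MIN(salary) AS min_salary FROM employees GROUP BY department_id

Execution result:
department_id | min_salary
1 | 82195
2 | 84144
3 | 43043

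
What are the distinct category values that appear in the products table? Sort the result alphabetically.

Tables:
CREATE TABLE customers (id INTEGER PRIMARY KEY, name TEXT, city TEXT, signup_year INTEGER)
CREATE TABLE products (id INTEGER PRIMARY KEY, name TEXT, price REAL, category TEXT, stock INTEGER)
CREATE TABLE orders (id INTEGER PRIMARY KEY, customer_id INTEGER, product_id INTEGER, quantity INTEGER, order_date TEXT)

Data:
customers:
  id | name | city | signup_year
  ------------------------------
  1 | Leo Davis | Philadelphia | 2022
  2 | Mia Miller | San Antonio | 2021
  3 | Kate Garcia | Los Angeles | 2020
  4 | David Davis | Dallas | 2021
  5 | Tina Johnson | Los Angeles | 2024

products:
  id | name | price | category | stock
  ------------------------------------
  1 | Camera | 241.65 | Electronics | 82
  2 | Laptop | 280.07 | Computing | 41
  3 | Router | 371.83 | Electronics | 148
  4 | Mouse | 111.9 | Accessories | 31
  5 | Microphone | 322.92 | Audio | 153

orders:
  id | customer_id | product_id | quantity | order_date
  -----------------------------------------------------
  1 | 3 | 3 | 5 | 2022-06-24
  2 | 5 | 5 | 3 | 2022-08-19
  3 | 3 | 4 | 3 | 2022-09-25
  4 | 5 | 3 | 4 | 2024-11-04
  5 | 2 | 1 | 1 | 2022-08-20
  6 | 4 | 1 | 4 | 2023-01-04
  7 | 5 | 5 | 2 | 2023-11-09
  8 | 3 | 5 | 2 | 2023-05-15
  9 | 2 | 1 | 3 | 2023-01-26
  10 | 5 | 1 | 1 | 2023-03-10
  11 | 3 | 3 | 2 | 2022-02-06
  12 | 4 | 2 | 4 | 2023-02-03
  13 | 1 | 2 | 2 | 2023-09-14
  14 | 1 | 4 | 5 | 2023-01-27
SELECT DISTINCT category FROM products ORDER BY category

Execution result:
category
Accessories
Audio
Computing
Electronics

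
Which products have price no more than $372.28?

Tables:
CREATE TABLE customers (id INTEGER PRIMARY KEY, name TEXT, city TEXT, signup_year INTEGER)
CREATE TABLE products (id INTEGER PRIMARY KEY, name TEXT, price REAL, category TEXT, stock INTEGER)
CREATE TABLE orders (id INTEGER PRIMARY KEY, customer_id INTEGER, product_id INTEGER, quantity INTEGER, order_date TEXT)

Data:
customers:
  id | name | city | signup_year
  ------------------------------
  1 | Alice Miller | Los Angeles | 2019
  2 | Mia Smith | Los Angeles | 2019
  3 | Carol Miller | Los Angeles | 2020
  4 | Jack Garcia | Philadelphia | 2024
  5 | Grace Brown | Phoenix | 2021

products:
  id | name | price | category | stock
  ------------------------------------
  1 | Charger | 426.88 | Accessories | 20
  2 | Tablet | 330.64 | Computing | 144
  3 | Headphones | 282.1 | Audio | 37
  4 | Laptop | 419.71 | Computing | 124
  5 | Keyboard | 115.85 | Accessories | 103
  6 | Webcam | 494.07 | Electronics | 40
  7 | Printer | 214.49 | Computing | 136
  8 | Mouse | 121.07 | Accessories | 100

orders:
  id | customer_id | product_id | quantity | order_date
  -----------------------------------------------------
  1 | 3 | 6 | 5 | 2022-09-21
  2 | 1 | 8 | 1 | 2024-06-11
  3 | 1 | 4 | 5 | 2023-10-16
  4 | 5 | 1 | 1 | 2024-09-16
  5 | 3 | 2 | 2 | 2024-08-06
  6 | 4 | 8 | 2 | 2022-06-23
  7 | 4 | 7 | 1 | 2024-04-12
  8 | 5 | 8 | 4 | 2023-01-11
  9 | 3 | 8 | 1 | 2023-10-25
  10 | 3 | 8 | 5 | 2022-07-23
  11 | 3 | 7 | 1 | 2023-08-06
SELECT name, price FROM products WHERE price <= 372.28

Execution result:
name | price
Tablet | 330.64
Headphones | 282.10
Keyboard | 115.85
Printer | 214.49
Mouse | 121.07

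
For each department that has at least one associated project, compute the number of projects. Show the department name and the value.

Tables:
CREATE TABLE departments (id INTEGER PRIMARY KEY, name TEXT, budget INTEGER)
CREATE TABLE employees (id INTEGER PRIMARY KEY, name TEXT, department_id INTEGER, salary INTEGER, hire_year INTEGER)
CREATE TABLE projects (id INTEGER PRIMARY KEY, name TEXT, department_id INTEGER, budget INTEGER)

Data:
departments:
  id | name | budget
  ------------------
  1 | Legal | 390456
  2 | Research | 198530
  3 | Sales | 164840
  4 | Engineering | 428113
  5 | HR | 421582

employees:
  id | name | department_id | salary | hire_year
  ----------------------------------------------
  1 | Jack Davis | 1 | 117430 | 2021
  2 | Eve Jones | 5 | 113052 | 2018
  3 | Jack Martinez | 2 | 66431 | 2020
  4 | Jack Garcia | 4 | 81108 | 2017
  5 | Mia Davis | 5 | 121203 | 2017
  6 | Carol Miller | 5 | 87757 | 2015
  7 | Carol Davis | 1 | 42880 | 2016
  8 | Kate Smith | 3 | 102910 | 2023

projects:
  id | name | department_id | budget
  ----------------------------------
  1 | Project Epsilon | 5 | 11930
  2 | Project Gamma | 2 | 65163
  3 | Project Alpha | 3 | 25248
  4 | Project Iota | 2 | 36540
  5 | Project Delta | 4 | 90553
SELECT p.name, COUNT(*) AS n FROM projects c JOIN departments p ON c.department_id = p.id GROUP BY p.id, p.name

Execution result:
name | n
Research | 2
Sales | 1
Engineering | 1
HR | 1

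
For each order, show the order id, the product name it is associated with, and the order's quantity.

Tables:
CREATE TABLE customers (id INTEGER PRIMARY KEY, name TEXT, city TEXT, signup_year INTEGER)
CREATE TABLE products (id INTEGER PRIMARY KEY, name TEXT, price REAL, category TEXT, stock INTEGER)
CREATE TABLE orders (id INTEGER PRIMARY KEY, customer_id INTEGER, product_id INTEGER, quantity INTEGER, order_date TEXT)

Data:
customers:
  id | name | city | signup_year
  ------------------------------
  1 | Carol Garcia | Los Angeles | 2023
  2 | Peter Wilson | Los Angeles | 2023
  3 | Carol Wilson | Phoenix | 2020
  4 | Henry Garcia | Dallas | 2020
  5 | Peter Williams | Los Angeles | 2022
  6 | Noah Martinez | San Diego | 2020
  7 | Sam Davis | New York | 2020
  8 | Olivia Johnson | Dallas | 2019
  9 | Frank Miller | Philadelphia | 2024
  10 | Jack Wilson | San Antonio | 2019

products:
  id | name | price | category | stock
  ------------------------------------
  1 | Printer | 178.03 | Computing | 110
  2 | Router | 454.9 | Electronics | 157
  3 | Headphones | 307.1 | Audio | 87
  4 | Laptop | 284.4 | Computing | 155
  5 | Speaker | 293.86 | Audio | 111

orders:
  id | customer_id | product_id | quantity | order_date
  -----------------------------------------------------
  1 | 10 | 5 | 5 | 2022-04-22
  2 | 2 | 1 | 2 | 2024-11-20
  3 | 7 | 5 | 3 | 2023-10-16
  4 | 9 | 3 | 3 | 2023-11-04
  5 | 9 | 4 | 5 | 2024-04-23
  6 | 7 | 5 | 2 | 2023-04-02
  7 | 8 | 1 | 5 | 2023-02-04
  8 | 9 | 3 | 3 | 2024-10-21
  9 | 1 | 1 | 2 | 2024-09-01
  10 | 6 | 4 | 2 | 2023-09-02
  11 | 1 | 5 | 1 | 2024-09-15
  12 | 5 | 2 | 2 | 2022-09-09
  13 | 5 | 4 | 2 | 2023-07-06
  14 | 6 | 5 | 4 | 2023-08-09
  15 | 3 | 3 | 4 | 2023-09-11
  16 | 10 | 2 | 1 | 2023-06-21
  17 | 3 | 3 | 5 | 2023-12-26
SELECT c.id, p.name AS product, c.quantity FROM orders c JOIN products p ON c.product_id = p.id

Execution result:
id | product | quantity
1 | Speaker | 5
2 | Printer | 2
3 | Speaker | 3
4 | Headphones | 3
5 | Laptop | 5
6 | Speaker | 2
7 | Printer | 5
8 | Headphones | 3
9 | Printer | 2
10 | Laptop | 2
11 | Speaker | 1
12 | Router | 2
13 | Laptop | 2
14 | Speaker | 4
15 | Headphones | 4
16 | Router | 1
17 | Headphones | 5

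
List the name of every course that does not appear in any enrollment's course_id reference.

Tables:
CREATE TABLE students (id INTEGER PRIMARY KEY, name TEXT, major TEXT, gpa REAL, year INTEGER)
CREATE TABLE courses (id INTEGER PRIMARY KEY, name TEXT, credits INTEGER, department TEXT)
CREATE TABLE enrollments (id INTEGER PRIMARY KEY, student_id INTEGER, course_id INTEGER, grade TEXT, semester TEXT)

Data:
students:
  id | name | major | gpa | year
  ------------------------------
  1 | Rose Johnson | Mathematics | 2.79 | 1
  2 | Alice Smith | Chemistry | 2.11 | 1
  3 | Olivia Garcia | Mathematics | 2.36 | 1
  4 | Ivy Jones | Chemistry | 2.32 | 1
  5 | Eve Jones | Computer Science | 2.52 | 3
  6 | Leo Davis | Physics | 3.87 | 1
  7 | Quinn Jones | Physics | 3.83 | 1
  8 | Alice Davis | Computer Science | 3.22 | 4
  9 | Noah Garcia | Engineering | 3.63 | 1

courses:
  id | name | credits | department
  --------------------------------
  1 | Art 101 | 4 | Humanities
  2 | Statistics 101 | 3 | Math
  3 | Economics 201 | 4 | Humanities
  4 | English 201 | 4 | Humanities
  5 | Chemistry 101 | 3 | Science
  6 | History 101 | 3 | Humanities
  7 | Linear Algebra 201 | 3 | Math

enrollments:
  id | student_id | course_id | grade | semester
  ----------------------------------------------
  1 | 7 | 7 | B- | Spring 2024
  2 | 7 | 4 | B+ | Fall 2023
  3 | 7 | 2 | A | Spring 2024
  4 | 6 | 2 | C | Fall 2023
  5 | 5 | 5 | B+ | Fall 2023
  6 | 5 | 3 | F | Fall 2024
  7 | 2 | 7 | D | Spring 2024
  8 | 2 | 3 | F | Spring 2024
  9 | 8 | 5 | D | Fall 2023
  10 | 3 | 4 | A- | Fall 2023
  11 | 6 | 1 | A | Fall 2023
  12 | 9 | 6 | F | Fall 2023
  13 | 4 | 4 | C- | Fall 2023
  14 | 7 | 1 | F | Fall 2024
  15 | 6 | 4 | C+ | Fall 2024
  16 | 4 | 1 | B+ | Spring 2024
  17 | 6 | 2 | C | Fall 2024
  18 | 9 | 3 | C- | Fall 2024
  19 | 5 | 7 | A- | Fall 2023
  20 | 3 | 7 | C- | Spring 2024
SELECT p.name FROM courses p LEFT JOIN enrollments c ON c.course_id = p.id WHERE c.id IS NULL

Execution result:
(no rows)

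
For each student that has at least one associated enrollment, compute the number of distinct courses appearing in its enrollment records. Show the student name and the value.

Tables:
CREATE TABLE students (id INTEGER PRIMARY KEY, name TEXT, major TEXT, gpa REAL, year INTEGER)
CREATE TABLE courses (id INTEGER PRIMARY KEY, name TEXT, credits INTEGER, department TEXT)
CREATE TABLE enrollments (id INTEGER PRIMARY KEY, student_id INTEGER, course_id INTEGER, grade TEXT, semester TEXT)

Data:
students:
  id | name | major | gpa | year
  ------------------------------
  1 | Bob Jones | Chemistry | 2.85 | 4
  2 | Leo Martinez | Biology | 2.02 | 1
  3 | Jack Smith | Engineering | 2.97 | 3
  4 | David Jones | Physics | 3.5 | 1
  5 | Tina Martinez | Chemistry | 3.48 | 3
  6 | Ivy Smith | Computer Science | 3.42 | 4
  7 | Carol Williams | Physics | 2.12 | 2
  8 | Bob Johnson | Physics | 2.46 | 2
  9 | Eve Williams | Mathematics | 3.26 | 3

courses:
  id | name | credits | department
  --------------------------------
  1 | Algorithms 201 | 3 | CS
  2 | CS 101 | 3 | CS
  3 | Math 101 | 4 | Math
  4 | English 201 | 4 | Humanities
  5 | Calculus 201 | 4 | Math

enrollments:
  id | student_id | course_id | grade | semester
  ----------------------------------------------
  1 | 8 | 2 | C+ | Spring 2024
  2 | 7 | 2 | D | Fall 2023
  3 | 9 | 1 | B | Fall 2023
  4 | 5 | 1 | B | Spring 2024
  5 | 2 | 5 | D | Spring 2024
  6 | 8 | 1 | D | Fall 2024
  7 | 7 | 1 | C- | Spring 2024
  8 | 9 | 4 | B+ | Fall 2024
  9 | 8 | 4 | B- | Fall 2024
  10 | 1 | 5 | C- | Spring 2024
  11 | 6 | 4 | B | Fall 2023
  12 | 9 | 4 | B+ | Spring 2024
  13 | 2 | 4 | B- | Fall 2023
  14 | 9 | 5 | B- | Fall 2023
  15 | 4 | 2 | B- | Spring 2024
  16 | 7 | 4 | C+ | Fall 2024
SELECT p.name, COUNT(DISTINCT c.course_id) AS distinct_course_count FROM enrollments c JOIN students p ON c.student_id = p.id GROUP BY p.id, p.name

Execution result:
name | distinct_course_count
Bob Jones | 1
Leo Martinez | 2
David Jones | 1
Tina Martinez | 1
Ivy Smith | 1
Carol Williams | 3
Bob Johnson | 3
Eve Williams | 3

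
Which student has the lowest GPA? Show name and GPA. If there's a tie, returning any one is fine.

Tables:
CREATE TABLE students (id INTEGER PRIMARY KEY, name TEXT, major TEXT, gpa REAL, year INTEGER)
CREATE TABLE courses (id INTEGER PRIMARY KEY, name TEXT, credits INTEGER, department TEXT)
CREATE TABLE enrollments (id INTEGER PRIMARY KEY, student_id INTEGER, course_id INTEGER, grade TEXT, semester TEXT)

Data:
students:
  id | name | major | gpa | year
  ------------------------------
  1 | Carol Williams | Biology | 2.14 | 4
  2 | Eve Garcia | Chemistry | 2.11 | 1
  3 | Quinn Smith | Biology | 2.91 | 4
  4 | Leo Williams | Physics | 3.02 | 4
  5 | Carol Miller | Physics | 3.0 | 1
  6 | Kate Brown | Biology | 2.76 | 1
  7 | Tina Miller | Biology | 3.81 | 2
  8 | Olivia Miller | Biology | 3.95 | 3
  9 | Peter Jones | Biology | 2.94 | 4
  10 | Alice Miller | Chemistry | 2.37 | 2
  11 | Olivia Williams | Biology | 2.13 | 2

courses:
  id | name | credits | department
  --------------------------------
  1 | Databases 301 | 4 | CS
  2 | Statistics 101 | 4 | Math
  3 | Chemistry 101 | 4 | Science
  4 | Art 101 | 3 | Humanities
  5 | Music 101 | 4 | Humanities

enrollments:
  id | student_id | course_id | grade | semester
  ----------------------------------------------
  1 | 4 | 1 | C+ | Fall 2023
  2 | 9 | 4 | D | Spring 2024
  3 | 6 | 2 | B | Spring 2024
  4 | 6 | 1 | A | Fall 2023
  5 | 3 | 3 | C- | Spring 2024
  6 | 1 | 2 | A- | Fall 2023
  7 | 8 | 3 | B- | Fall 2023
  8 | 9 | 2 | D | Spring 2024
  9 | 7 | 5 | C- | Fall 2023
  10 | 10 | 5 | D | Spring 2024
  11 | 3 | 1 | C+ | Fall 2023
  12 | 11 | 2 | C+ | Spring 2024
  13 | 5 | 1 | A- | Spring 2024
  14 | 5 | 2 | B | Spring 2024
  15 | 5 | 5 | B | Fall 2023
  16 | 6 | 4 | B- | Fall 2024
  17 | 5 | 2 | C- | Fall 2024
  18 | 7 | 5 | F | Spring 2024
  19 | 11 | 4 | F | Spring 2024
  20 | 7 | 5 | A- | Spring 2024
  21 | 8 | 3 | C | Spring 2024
SELECT name, gpa FROM students ORDER BY gpa ASC LIMIT 1

Execution result:
name | gpa
Eve Garcia | 2.11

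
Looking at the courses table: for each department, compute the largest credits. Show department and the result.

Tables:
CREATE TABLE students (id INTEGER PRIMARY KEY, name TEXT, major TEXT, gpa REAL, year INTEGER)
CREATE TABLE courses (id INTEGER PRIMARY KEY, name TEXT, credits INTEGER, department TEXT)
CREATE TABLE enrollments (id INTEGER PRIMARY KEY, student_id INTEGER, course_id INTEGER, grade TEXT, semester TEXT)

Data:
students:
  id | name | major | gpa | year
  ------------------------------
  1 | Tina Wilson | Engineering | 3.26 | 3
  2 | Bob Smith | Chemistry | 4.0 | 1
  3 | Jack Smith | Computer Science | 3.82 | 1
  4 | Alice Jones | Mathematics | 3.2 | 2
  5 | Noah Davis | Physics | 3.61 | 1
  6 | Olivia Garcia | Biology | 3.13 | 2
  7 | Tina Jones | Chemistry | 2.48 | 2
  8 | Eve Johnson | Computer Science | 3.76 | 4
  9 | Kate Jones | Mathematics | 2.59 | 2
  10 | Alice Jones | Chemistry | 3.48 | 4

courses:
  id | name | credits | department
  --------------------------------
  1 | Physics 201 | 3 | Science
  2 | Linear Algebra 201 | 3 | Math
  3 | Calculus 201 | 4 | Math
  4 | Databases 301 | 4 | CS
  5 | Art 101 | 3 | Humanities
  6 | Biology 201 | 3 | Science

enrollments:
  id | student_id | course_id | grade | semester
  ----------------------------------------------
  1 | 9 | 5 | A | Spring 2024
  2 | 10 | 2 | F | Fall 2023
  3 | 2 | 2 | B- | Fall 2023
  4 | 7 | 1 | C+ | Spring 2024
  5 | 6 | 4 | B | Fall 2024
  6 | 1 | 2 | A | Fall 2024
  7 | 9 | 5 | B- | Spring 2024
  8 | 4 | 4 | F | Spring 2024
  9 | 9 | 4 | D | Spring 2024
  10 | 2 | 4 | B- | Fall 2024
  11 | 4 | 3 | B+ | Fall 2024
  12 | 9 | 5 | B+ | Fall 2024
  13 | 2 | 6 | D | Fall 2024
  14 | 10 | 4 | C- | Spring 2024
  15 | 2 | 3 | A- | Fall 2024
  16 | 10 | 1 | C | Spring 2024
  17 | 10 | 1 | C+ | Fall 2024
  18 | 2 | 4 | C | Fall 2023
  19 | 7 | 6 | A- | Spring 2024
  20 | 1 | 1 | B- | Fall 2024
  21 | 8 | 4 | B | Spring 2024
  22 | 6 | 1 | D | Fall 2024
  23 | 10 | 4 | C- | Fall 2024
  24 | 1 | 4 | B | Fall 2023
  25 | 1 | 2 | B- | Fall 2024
SELECT department, MAX(credits) AS max_credits FROM courses GROUP BY department

Execution result:
department | max_credits
CS | 4
Humanities | 3
Math | 4
Science | 3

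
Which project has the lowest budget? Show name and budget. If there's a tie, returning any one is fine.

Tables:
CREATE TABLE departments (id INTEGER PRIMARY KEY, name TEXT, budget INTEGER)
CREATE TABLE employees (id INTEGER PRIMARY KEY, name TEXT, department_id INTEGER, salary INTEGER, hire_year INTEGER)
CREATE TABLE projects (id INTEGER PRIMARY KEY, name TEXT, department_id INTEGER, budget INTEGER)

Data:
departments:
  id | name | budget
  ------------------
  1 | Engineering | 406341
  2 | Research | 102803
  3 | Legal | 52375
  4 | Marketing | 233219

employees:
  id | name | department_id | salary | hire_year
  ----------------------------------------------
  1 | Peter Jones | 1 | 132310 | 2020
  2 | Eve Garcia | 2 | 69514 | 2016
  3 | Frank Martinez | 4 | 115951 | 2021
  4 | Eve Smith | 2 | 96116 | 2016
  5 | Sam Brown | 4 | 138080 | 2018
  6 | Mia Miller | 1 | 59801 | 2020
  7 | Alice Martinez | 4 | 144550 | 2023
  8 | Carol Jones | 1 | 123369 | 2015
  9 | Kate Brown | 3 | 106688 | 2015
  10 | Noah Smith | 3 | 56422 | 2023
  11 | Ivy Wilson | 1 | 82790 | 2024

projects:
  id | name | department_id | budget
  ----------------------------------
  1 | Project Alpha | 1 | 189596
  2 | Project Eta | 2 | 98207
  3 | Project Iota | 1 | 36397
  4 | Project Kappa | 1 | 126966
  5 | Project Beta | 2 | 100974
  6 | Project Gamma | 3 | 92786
SELECT name, budget FROM projects ORDER BY budget ASC LIMIT 1

Execution result:
name | budget
Project Iota | 36397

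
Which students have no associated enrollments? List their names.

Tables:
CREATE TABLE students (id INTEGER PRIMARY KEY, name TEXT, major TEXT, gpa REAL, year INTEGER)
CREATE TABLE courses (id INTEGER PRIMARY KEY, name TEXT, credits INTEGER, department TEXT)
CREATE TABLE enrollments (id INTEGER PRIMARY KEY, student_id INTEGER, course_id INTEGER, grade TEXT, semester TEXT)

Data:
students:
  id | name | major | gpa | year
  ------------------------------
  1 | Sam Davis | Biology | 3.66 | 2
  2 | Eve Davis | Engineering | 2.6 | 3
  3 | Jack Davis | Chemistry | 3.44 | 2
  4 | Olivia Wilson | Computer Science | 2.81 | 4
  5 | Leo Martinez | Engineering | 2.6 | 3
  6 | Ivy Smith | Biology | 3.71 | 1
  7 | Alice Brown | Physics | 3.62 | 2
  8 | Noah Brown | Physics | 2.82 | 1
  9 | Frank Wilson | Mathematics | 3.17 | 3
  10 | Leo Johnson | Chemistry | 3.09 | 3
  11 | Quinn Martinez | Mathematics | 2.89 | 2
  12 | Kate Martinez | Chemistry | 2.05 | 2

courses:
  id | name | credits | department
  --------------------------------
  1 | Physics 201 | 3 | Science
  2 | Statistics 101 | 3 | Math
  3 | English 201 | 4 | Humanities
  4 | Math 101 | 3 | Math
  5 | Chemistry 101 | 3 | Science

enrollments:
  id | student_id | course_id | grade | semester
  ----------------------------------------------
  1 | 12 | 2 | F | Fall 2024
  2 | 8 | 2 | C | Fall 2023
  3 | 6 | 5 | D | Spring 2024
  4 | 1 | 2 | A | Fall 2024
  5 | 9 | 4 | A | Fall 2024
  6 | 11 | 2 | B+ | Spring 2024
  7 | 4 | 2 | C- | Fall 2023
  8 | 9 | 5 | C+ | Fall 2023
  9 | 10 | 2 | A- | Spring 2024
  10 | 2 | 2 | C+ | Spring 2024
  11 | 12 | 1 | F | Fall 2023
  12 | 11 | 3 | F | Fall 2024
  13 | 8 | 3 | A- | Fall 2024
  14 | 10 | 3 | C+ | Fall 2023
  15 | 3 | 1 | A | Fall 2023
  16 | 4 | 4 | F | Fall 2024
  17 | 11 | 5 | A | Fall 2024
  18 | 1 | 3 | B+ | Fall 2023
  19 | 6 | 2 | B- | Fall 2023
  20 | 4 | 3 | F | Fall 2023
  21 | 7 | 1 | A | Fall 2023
SELECT p.name FROM students p LEFT JOIN enrollments c ON c.student_id = p.id WHERE c.id IS NULL

Execution result:
Leo Martinez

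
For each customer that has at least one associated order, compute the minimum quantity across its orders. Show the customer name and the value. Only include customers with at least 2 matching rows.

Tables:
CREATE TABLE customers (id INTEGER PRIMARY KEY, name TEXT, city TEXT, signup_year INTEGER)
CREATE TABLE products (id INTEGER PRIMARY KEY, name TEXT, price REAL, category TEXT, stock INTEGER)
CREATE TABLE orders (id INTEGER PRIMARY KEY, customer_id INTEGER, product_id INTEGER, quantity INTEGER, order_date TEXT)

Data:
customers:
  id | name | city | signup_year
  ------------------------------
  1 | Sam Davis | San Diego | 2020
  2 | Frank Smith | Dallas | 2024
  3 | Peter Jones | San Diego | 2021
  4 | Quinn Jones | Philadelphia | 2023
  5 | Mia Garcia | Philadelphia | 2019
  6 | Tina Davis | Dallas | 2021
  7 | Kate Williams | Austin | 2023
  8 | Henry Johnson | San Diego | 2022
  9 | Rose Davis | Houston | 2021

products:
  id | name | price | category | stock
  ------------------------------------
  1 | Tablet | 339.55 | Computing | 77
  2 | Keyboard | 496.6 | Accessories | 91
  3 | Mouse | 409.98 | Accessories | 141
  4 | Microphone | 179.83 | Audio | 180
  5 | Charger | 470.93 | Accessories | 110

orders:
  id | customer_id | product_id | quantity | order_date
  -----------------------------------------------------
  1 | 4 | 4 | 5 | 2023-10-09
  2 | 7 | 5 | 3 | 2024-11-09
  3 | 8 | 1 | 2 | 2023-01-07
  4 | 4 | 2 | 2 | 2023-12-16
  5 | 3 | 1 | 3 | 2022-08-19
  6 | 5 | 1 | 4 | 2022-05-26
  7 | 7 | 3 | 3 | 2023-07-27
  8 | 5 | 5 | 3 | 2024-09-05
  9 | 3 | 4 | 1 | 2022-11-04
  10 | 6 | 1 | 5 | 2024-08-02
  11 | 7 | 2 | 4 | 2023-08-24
SELECT p.name, MIN(c.quantity) AS min_quantity FROM orders c JOIN customers p ON c.customer_id = p.id GROUP BY p.id, p.name HAVING COUNT(*) >= 2

Execution result:
name | min_quantity
Peter Jones | 1
Quinn Jones | 2
Mia Garcia | 3
Kate Williams | 3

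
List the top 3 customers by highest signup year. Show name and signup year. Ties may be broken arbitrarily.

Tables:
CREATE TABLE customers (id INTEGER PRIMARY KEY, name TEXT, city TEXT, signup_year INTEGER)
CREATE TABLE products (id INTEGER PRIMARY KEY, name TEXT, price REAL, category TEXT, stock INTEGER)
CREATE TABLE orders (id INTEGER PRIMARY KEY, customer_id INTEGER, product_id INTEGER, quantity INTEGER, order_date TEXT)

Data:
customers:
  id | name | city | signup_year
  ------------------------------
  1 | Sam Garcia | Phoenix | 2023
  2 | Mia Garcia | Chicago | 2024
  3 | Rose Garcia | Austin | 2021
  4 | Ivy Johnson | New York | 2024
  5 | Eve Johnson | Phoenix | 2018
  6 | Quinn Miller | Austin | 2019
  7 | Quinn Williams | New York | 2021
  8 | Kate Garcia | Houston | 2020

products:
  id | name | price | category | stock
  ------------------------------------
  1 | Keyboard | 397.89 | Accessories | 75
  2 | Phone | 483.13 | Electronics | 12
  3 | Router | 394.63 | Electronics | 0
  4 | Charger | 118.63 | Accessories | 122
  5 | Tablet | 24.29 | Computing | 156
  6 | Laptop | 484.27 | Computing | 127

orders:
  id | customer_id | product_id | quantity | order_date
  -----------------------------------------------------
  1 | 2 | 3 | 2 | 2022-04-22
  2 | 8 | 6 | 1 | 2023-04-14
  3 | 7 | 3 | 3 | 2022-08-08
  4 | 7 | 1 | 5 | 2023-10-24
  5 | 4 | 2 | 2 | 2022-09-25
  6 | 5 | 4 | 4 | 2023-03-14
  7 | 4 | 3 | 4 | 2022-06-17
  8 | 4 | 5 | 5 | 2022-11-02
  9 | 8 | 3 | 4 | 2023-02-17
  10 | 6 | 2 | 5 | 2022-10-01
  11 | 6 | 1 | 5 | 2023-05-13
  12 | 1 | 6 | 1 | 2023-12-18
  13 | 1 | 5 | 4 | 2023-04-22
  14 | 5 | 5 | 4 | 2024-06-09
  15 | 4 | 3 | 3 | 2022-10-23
SELECT name, signup_year FROM customers ORDER BY signup_year DESC LIMIT 3

Execution result:
name | signup_year
Mia Garcia | 2024
Ivy Johnson | 2024
Sam Garcia | 2023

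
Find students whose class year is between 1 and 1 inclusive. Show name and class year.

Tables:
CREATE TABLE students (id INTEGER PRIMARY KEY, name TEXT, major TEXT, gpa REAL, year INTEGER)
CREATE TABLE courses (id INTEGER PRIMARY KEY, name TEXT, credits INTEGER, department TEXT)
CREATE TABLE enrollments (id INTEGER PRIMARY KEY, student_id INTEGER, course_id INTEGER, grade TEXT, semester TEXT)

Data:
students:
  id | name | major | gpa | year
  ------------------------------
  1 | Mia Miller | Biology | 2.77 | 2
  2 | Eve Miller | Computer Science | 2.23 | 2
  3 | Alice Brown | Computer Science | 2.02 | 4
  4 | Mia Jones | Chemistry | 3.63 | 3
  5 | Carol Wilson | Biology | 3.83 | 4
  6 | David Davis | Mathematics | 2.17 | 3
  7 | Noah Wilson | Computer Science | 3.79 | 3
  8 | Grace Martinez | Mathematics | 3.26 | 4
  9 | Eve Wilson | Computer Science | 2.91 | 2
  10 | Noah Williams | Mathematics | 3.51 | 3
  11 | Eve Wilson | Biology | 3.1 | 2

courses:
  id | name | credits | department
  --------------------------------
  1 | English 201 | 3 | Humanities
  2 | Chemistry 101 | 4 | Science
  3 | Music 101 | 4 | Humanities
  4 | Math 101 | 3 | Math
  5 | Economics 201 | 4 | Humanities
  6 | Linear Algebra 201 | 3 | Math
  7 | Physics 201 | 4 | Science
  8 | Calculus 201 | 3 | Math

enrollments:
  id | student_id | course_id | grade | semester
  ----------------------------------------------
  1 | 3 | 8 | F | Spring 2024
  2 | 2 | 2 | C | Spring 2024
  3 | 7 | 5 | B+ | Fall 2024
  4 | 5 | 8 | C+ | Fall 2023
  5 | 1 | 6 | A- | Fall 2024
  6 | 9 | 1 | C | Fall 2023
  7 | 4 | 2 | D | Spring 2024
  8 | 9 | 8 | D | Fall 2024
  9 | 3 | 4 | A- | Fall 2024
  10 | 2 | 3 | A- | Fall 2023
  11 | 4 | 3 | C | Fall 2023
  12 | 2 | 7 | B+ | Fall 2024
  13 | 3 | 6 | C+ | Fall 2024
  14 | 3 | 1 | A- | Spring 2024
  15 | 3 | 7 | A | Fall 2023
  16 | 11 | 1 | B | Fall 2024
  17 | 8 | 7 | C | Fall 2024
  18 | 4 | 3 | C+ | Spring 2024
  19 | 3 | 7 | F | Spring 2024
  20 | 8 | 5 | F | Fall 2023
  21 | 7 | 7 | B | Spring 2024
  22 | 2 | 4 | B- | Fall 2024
SELECT name, year FROM students WHERE year BETWEEN 1 AND 1

Execution result:
(no rows)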